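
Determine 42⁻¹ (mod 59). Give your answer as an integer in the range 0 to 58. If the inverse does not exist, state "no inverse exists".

Extended Euclidean algorithm:
59 = 1·42 + 17
42 = 2·17 + 8
17 = 2·8 + 1
8 = 8·1 + 0
Since gcd(42, 59) = 1, back-substitute to write 1 as a combination:
1 = 17 − 2·8
1 = −2·42 + 5·17
1 = 5·59 − 7·42
Hence 42⁻¹ ≡ -7 ≡ 52 (mod 59).

52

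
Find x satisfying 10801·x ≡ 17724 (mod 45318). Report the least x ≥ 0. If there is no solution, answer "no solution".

4554

First find gcd(10801, 45318):
45318 = 4·10801 + 2114
10801 = 5·2114 + 231
2114 = 9·231 + 35
231 = 6·35 + 21
35 = 1·21 + 14
21 = 1·14 + 7
14 = 2·7 + 0
gcd = 7 and 7 | 17724, so solutions exist. Divide through by 7: 1543x ≡ 2532 (mod 6474).
Now find 1543⁻¹ mod 6474:
6474 = 4·1543 + 302
1543 = 5·302 + 33
302 = 9·33 + 5
33 = 6·5 + 3
5 = 1·3 + 2
3 = 1·2 + 1
2 = 2·1 + 0
Back-substitute:
1 = 3 − 2
1 = −5 + 2·3
1 = 2·33 − 13·5
1 = −13·302 + 119·33
1 = 119·1543 − 608·302
1 = −608·6474 + 2551·1543
So 1543⁻¹ ≡ 2551 (mod 6474).
Then x ≡ 2551·2532 ≡ 4554 (mod 6474); the smallest non-negative solution is x = 4554.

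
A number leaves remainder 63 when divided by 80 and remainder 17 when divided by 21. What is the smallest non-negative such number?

Write x = 63 + 80·k. Then 80·k ≡ 17 − 63 ≡ 17 (mod 21).
Need 80⁻¹ mod 21. Extended Euclid on (21, 17):
21 = 1×17 + 4
17 = 4×4 + 1
4 = 4×1 + 0
Back-substitute:
1 = 17 − 4·4
1 = −4·21 + 5·17
80⁻¹ ≡ 5 (mod 21), so k ≡ 5·17 ≡ 1 (mod 21).
x = 63 + 80·1 = 143.

143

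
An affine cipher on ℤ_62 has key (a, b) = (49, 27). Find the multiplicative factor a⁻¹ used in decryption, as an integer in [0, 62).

Run Euclid on (62, 49):
62 = 1×49 + 13
49 = 3×13 + 10
13 = 1×10 + 3
10 = 3×3 + 1
3 = 3×1 + 0
The gcd is 1. Working backward:
1 = 10 − 3·3
1 = −3·13 + 4·10
1 = 4·49 − 15·13
1 = −15·62 + 19·49
So 49·19 ≡ 1 (mod 62).

19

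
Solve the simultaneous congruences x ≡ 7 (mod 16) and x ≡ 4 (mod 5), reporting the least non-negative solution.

39

Write x = 7 + 16·k. Then 16·k ≡ 4 − 7 ≡ 2 (mod 5).
Need 16⁻¹ mod 5. Extended Euclid on (5, 1):
5 = 5*1 + 0
16⁻¹ ≡ 1 (mod 5), so k ≡ 1·2 ≡ 2 (mod 5).
x = 7 + 16·2 = 39.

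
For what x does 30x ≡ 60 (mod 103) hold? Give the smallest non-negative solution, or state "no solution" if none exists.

First find gcd(30, 103):
103 = 3·30 + 13
30 = 2·13 + 4
13 = 3·4 + 1
4 = 4·1 + 0
gcd = 1, so a unique solution mod 103 exists.
Back-substitute for the Bézout coefficients:
1 = 13 − 3·4
1 = −3·30 + 7·13
1 = 7·103 − 24·30
So 30·(-24) ≡ 1 (mod 103), giving 30⁻¹ ≡ 79.
x ≡ 30⁻¹·60 ≡ 79·60 ≡ 2 (mod 103).

2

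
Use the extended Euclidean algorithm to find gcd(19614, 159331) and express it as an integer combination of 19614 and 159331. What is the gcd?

1

Apply Euclid's algorithm to 159331 and 19614:
159331 = 8·19614 + 2419
19614 = 8·2419 + 262
2419 = 9·262 + 61
262 = 4·61 + 18
61 = 3·18 + 7
18 = 2·7 + 4
7 = 1·4 + 3
4 = 1·3 + 1
3 = 3·1 + 0
gcd(19614, 159331) = 1.
Express as a combination:
1 = 4 − 3
1 = −7 + 2·4
1 = 2·18 − 5·7
1 = −5·61 + 17·18
1 = 17·262 − 73·61
1 = −73·2419 + 674·262
1 = 674·19614 − 5465·2419
1 = −5465·159331 + 44394·19614
So 1 = (-5465)·159331 + (44394)·19614.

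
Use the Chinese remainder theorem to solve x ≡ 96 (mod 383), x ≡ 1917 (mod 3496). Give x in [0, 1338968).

Write x = 96 + 383·k. Then 383·k ≡ 1917 − 96 ≡ 1821 (mod 3496).
Need 383⁻¹ mod 3496. Extended Euclid on (3496, 383):
3496 = 9×383 + 49
383 = 7×49 + 40
49 = 1×40 + 9
40 = 4×9 + 4
9 = 2×4 + 1
4 = 4×1 + 0
Back-substitute:
1 = 9 − 2·4
1 = −2·40 + 9·9
1 = 9·49 − 11·40
1 = −11·383 + 86·49
1 = 86·3496 − 785·383
383⁻¹ ≡ 2711 (mod 3496), so k ≡ 2711·1821 ≡ 379 (mod 3496).
x = 96 + 383·379 = 145253.

145253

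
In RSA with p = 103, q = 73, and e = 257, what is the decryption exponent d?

6401

φ(n) = (p−1)(q−1) = 102·72 = 7344.
Need d with 257·d ≡ 1 (mod 7344). Apply the extended Euclidean algorithm:
7344 = 28·257 + 148
257 = 1·148 + 109
148 = 1·109 + 39
109 = 2·39 + 31
39 = 1·31 + 8
31 = 3·8 + 7
8 = 1·7 + 1
7 = 7·1 + 0
Back-substitute:
1 = 8 − 7
1 = −31 + 4·8
1 = 4·39 − 5·31
1 = −5·109 + 14·39
1 = 14·148 − 19·109
1 = −19·257 + 33·148
1 = 33·7344 − 943·257
So 257·(-943) ≡ 1 (mod 7344), hence d ≡ -943 ≡ 6401 (mod 7344).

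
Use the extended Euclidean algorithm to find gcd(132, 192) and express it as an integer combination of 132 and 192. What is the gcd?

12

Repeated division:
192 = 1·132 + 60
132 = 2·60 + 12
60 = 5·12 + 0
gcd(132, 192) = 12.
Working backward:
12 = 132 − 2·60
12 = −2·192 + 3·132
So 12 = (-2)·192 + (3)·132.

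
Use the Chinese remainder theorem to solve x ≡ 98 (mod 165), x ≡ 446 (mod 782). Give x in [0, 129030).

Write x = 98 + 165·k. Then 165·k ≡ 446 − 98 ≡ 348 (mod 782).
Need 165⁻¹ mod 782. Extended Euclid on (782, 165):
782 = 4·165 + 122
165 = 1·122 + 43
122 = 2·43 + 36
43 = 1·36 + 7
36 = 5·7 + 1
7 = 7·1 + 0
Back-substitute:
1 = 36 − 5·7
1 = −5·43 + 6·36
1 = 6·122 − 17·43
1 = −17·165 + 23·122
1 = 23·782 − 109·165
165⁻¹ ≡ 673 (mod 782), so k ≡ 673·348 ≡ 386 (mod 782).
x = 98 + 165·386 = 63788.

63788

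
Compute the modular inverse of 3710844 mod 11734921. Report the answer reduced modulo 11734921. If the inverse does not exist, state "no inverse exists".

Extended Euclidean algorithm:
11734921 = 3×3710844 + 602389
3710844 = 6×602389 + 96510
602389 = 6×96510 + 23329
96510 = 4×23329 + 3194
23329 = 7×3194 + 971
3194 = 3×971 + 281
971 = 3×281 + 128
281 = 2×128 + 25
128 = 5×25 + 3
25 = 8×3 + 1
3 = 3×1 + 0
Since gcd(3710844, 11734921) = 1, back-substitute to write 1 as a combination:
1 = 25 − 8·3
1 = −8·128 + 41·25
1 = 41·281 − 90·128
1 = −90·971 + 311·281
1 = 311·3194 − 1023·971
1 = −1023·23329 + 7472·3194
1 = 7472·96510 − 30911·23329
1 = −30911·602389 + 192938·96510
1 = 192938·3710844 − 1188539·602389
1 = −1188539·11734921 + 3758555·3710844
So 3710844·3758555 ≡ 1 (mod 11734921).

3758555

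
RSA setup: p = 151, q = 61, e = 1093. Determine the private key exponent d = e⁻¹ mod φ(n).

4957

φ(n) = (p−1)(q−1) = 150·60 = 9000.
Need d with 1093·d ≡ 1 (mod 9000). Apply the extended Euclidean algorithm:
9000 = 8*1093 + 256
1093 = 4*256 + 69
256 = 3*69 + 49
69 = 1*49 + 20
49 = 2*20 + 9
20 = 2*9 + 2
9 = 4*2 + 1
2 = 2*1 + 0
Back-substitute:
1 = 9 − 4·2
1 = −4·20 + 9·9
1 = 9·49 − 22·20
1 = −22·69 + 31·49
1 = 31·256 − 115·69
1 = −115·1093 + 491·256
1 = 491·9000 − 4043·1093
So 1093·(-4043) ≡ 1 (mod 9000), hence d ≡ -4043 ≡ 4957 (mod 9000).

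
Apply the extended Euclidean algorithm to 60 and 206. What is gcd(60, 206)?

2

Apply Euclid's algorithm to 206 and 60:
206 = 3·60 + 26
60 = 2·26 + 8
26 = 3·8 + 2
8 = 4·2 + 0
gcd(60, 206) = 2.
Working backward:
2 = 26 − 3·8
2 = −3·60 + 7·26
2 = 7·206 − 24·60
So 2 = (7)·206 + (-24)·60.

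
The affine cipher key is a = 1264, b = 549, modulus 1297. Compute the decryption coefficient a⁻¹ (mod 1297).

gcd(1297, 1264) by repeated division:
1297 = 1×1264 + 33
1264 = 38×33 + 10
33 = 3×10 + 3
10 = 3×3 + 1
3 = 3×1 + 0
gcd = 1, so the inverse exists. Back-substitute:
1 = 10 − 3·3
1 = −3·33 + 10·10
1 = 10·1264 − 383·33
1 = −383·1297 + 393·1264
So 1264·393 ≡ 1 (mod 1297).

393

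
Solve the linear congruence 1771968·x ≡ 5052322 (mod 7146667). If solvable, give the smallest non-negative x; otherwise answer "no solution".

First find gcd(1771968, 7146667):
7146667 = 4·1771968 + 58795
1771968 = 30·58795 + 8118
58795 = 7·8118 + 1969
8118 = 4·1969 + 242
1969 = 8·242 + 33
242 = 7·33 + 11
33 = 3·11 + 0
gcd = 11 and 11 | 5052322, so solutions exist. Divide through by 11: 161088x ≡ 459302 (mod 649697).
Now find 161088⁻¹ mod 649697:
649697 = 4·161088 + 5345
161088 = 30·5345 + 738
5345 = 7·738 + 179
738 = 4·179 + 22
179 = 8·22 + 3
22 = 7·3 + 1
3 = 3·1 + 0
Back-substitute:
1 = 22 − 7·3
1 = −7·179 + 57·22
1 = 57·738 − 235·179
1 = −235·5345 + 1702·738
1 = 1702·161088 − 51295·5345
1 = −51295·649697 + 206882·161088
So 161088⁻¹ ≡ 206882 (mod 649697).
Then x ≡ 206882·459302 ≡ 531326 (mod 649697); the smallest non-negative solution is x = 531326.

531326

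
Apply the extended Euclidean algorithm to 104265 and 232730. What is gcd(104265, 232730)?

Apply Euclid's algorithm to 232730 and 104265:
232730 = 2·104265 + 24200
104265 = 4·24200 + 7465
24200 = 3·7465 + 1805
7465 = 4·1805 + 245
1805 = 7·245 + 90
245 = 2·90 + 65
90 = 1·65 + 25
65 = 2·25 + 15
25 = 1·15 + 10
15 = 1·10 + 5
10 = 2·5 + 0
gcd(104265, 232730) = 5.
Working backward:
5 = 15 − 10
5 = −25 + 2·15
5 = 2·65 − 5·25
5 = −5·90 + 7·65
5 = 7·245 − 19·90
5 = −19·1805 + 140·245
5 = 140·7465 − 579·1805
5 = −579·24200 + 1877·7465
5 = 1877·104265 − 8087·24200
5 = −8087·232730 + 18051·104265
So 5 = (-8087)·232730 + (18051)·104265.

5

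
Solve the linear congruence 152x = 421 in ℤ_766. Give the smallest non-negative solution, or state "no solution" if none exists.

no solution

gcd(152, 766):
766 = 5*152 + 6
152 = 25*6 + 2
6 = 3*2 + 0
gcd = 2, but 2 ∤ 421, so the congruence has no solution.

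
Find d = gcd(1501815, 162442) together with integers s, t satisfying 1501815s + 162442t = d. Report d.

Euclidean algorithm:
1501815 = 9·162442 + 39837
162442 = 4·39837 + 3094
39837 = 12·3094 + 2709
3094 = 1·2709 + 385
2709 = 7·385 + 14
385 = 27·14 + 7
14 = 2·7 + 0
gcd(1501815, 162442) = 7.
Working backward:
7 = 385 − 27·14
7 = −27·2709 + 190·385
7 = 190·3094 − 217·2709
7 = −217·39837 + 2794·3094
7 = 2794·162442 − 11393·39837
7 = −11393·1501815 + 105331·162442
So 7 = (-11393)·1501815 + (105331)·162442.

7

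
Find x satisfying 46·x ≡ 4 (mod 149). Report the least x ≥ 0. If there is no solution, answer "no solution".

First find gcd(46, 149):
149 = 3*46 + 11
46 = 4*11 + 2
11 = 5*2 + 1
2 = 2*1 + 0
gcd = 1, so a unique solution mod 149 exists.
Back-substitute for the Bézout coefficients:
1 = 11 − 5·2
1 = −5·46 + 21·11
1 = 21·149 − 68·46
So 46·(-68) ≡ 1 (mod 149), giving 46⁻¹ ≡ 81.
x ≡ 46⁻¹·4 ≡ 81·4 ≡ 26 (mod 149).

26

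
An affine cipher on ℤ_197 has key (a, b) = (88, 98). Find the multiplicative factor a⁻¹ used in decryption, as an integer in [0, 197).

150

Apply the Euclidean algorithm to 197 and 88:
197 = 2*88 + 21
88 = 4*21 + 4
21 = 5*4 + 1
4 = 4*1 + 0
The gcd is 1. Working backward:
1 = 21 − 5·4
1 = −5·88 + 21·21
1 = 21·197 − 47·88
Hence 88⁻¹ ≡ -47 ≡ 150 (mod 197).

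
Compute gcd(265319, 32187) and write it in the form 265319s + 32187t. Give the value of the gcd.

1

Euclidean algorithm:
265319 = 8×32187 + 7823
32187 = 4×7823 + 895
7823 = 8×895 + 663
895 = 1×663 + 232
663 = 2×232 + 199
232 = 1×199 + 33
199 = 6×33 + 1
33 = 33×1 + 0
gcd(265319, 32187) = 1.
Express as a combination:
1 = 199 − 6·33
1 = −6·232 + 7·199
1 = 7·663 − 20·232
1 = −20·895 + 27·663
1 = 27·7823 − 236·895
1 = −236·32187 + 971·7823
1 = 971·265319 − 8004·32187
So 1 = (971)·265319 + (-8004)·32187.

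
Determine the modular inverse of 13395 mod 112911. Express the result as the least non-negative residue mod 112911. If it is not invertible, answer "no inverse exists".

Euclidean algorithm on 112911, 13395:
112911 = 8×13395 + 5751
13395 = 2×5751 + 1893
5751 = 3×1893 + 72
1893 = 26×72 + 21
72 = 3×21 + 9
21 = 2×9 + 3
9 = 3×3 + 0
The gcd is 3, not 1, hence no inverse exists.

no inverse exists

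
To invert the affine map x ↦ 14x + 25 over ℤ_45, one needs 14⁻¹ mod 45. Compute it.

Run Euclid on (45, 14):
45 = 3·14 + 3
14 = 4·3 + 2
3 = 1·2 + 1
2 = 2·1 + 0
Since gcd(14, 45) = 1, back-substitute to write 1 as a combination:
1 = 3 − 2
1 = −14 + 5·3
1 = 5·45 − 16·14
Hence 14⁻¹ ≡ -16 ≡ 29 (mod 45).

29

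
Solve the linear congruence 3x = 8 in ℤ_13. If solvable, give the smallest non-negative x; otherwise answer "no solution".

7

First find gcd(3, 13):
13 = 4×3 + 1
3 = 3×1 + 0
gcd = 1, so a unique solution mod 13 exists.
Back-substitute for the Bézout coefficients:
1 = 13 − 4·3
So 3·(-4) ≡ 1 (mod 13), giving 3⁻¹ ≡ 9.
x ≡ 3⁻¹·8 ≡ 9·8 ≡ 7 (mod 13).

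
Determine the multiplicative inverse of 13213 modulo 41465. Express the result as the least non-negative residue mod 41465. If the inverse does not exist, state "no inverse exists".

28862

Apply the Euclidean algorithm to 41465 and 13213:
41465 = 3×13213 + 1826
13213 = 7×1826 + 431
1826 = 4×431 + 102
431 = 4×102 + 23
102 = 4×23 + 10
23 = 2×10 + 3
10 = 3×3 + 1
3 = 3×1 + 0
gcd = 1, so the inverse exists. Back-substitute:
1 = 10 − 3·3
1 = −3·23 + 7·10
1 = 7·102 − 31·23
1 = −31·431 + 131·102
1 = 131·1826 − 555·431
1 = −555·13213 + 4016·1826
1 = 4016·41465 − 12603·13213
Thus 13213·(-12603) ≡ 1 (mod 41465); reducing, -12603 mod 41465 = 28862.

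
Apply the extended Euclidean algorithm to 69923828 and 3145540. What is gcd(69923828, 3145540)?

Euclidean algorithm:
69923828 = 22·3145540 + 721948
3145540 = 4·721948 + 257748
721948 = 2·257748 + 206452
257748 = 1·206452 + 51296
206452 = 4·51296 + 1268
51296 = 40·1268 + 576
1268 = 2·576 + 116
576 = 4·116 + 112
116 = 1·112 + 4
112 = 28·4 + 0
gcd(69923828, 3145540) = 4.
Express as a combination:
4 = 116 − 112
4 = −576 + 5·116
4 = 5·1268 − 11·576
4 = −11·51296 + 445·1268
4 = 445·206452 − 1791·51296
4 = −1791·257748 + 2236·206452
4 = 2236·721948 − 6263·257748
4 = −6263·3145540 + 27288·721948
4 = 27288·69923828 − 606599·3145540
So 4 = (27288)·69923828 + (-606599)·3145540.

4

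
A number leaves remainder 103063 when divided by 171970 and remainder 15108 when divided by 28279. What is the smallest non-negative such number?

631060993

Write x = 103063 + 171970·k. Then 171970·k ≡ 15108 − 103063 ≡ 25161 (mod 28279).
Need 171970⁻¹ mod 28279. Extended Euclid on (28279, 2296):
28279 = 12×2296 + 727
2296 = 3×727 + 115
727 = 6×115 + 37
115 = 3×37 + 4
37 = 9×4 + 1
4 = 4×1 + 0
Back-substitute:
1 = 37 − 9·4
1 = −9·115 + 28·37
1 = 28·727 − 177·115
1 = −177·2296 + 559·727
1 = 559·28279 − 6885·2296
171970⁻¹ ≡ 21394 (mod 28279), so k ≡ 21394·25161 ≡ 3669 (mod 28279).
x = 103063 + 171970·3669 = 631060993.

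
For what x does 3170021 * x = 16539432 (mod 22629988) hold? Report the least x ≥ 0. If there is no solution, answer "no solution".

2607448

First find gcd(3170021, 22629988):
22629988 = 7×3170021 + 439841
3170021 = 7×439841 + 91134
439841 = 4×91134 + 75305
91134 = 1×75305 + 15829
75305 = 4×15829 + 11989
15829 = 1×11989 + 3840
11989 = 3×3840 + 469
3840 = 8×469 + 88
469 = 5×88 + 29
88 = 3×29 + 1
29 = 29×1 + 0
gcd = 1, so a unique solution mod 22629988 exists.
Back-substitute for the Bézout coefficients:
1 = 88 − 3·29
1 = −3·469 + 16·88
1 = 16·3840 − 131·469
1 = −131·11989 + 409·3840
1 = 409·15829 − 540·11989
1 = −540·75305 + 2569·15829
1 = 2569·91134 − 3109·75305
1 = −3109·439841 + 15005·91134
1 = 15005·3170021 − 108144·439841
1 = −108144·22629988 + 772013·3170021
So 3170021·(772013) ≡ 1 (mod 22629988), giving 3170021⁻¹ ≡ 772013.
x ≡ 3170021⁻¹·16539432 ≡ 772013·16539432 ≡ 2607448 (mod 22629988).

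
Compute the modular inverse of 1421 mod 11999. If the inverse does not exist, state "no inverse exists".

gcd(11999, 1421) by repeated division:
11999 = 8×1421 + 631
1421 = 2×631 + 159
631 = 3×159 + 154
159 = 1×154 + 5
154 = 30×5 + 4
5 = 1×4 + 1
4 = 4×1 + 0
The gcd is 1. Working backward:
1 = 5 − 4
1 = −154 + 31·5
1 = 31·159 − 32·154
1 = −32·631 + 127·159
1 = 127·1421 − 286·631
1 = −286·11999 + 2415·1421
So 1421·2415 ≡ 1 (mod 11999).

2415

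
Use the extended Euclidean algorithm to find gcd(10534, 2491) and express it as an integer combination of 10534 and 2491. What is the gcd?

Repeated division:
10534 = 4*2491 + 570
2491 = 4*570 + 211
570 = 2*211 + 148
211 = 1*148 + 63
148 = 2*63 + 22
63 = 2*22 + 19
22 = 1*19 + 3
19 = 6*3 + 1
3 = 3*1 + 0
gcd(10534, 2491) = 1.
Working backward:
1 = 19 − 6·3
1 = −6·22 + 7·19
1 = 7·63 − 20·22
1 = −20·148 + 47·63
1 = 47·211 − 67·148
1 = −67·570 + 181·211
1 = 181·2491 − 791·570
1 = −791·10534 + 3345·2491
So 1 = (-791)·10534 + (3345)·2491.

1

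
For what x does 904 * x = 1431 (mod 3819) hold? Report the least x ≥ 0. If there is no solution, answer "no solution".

555

First find gcd(904, 3819):
3819 = 4*904 + 203
904 = 4*203 + 92
203 = 2*92 + 19
92 = 4*19 + 16
19 = 1*16 + 3
16 = 5*3 + 1
3 = 3*1 + 0
gcd = 1, so a unique solution mod 3819 exists.
Back-substitute for the Bézout coefficients:
1 = 16 − 5·3
1 = −5·19 + 6·16
1 = 6·92 − 29·19
1 = −29·203 + 64·92
1 = 64·904 − 285·203
1 = −285·3819 + 1204·904
So 904·(1204) ≡ 1 (mod 3819), giving 904⁻¹ ≡ 1204.
x ≡ 904⁻¹·1431 ≡ 1204·1431 ≡ 555 (mod 3819).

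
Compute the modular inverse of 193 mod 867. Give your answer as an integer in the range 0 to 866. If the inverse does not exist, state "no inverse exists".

292

Apply the Euclidean algorithm to 867 and 193:
867 = 4*193 + 95
193 = 2*95 + 3
95 = 31*3 + 2
3 = 1*2 + 1
2 = 2*1 + 0
The gcd is 1. Working backward:
1 = 3 − 2
1 = −95 + 32·3
1 = 32·193 − 65·95
1 = −65·867 + 292·193
So 193·292 ≡ 1 (mod 867).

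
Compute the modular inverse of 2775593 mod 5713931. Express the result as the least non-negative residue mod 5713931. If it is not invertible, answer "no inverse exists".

gcd(5713931, 2775593) by repeated division:
5713931 = 2·2775593 + 162745
2775593 = 17·162745 + 8928
162745 = 18·8928 + 2041
8928 = 4·2041 + 764
2041 = 2·764 + 513
764 = 1·513 + 251
513 = 2·251 + 11
251 = 22·11 + 9
11 = 1·9 + 2
9 = 4·2 + 1
2 = 2·1 + 0
The gcd is 1. Working backward:
1 = 9 − 4·2
1 = −4·11 + 5·9
1 = 5·251 − 114·11
1 = −114·513 + 233·251
1 = 233·764 − 347·513
1 = −347·2041 + 927·764
1 = 927·8928 − 4055·2041
1 = −4055·162745 + 73917·8928
1 = 73917·2775593 − 1260644·162745
1 = −1260644·5713931 + 2595205·2775593
So 2775593·2595205 ≡ 1 (mod 5713931).

2595205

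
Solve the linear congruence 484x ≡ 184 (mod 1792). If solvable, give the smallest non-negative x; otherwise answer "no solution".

30

First find gcd(484, 1792):
1792 = 3×484 + 340
484 = 1×340 + 144
340 = 2×144 + 52
144 = 2×52 + 40
52 = 1×40 + 12
40 = 3×12 + 4
12 = 3×4 + 0
gcd = 4 and 4 | 184, so solutions exist. Divide through by 4: 121x ≡ 46 (mod 448).
Now find 121⁻¹ mod 448:
448 = 3*121 + 85
121 = 1*85 + 36
85 = 2*36 + 13
36 = 2*13 + 10
13 = 1*10 + 3
10 = 3*3 + 1
3 = 3*1 + 0
Back-substitute:
1 = 10 − 3·3
1 = −3·13 + 4·10
1 = 4·36 − 11·13
1 = −11·85 + 26·36
1 = 26·121 − 37·85
1 = −37·448 + 137·121
So 121⁻¹ ≡ 137 (mod 448).
Then x ≡ 137·46 ≡ 30 (mod 448); the smallest non-negative solution is x = 30.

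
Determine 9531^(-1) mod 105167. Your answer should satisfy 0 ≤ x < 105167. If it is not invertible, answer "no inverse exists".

64197

gcd(105167, 9531) by repeated division:
105167 = 11·9531 + 326
9531 = 29·326 + 77
326 = 4·77 + 18
77 = 4·18 + 5
18 = 3·5 + 3
5 = 1·3 + 2
3 = 1·2 + 1
2 = 2·1 + 0
gcd = 1, so the inverse exists. Back-substitute:
1 = 3 − 2
1 = −5 + 2·3
1 = 2·18 − 7·5
1 = −7·77 + 30·18
1 = 30·326 − 127·77
1 = −127·9531 + 3713·326
1 = 3713·105167 − 40970·9531
Hence 9531⁻¹ ≡ -40970 ≡ 64197 (mod 105167).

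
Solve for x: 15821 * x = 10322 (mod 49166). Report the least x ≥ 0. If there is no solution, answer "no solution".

386

First find gcd(15821, 49166):
49166 = 3*15821 + 1703
15821 = 9*1703 + 494
1703 = 3*494 + 221
494 = 2*221 + 52
221 = 4*52 + 13
52 = 4*13 + 0
gcd = 13 and 13 | 10322, so solutions exist. Divide through by 13: 1217x ≡ 794 (mod 3782).
Now find 1217⁻¹ mod 3782:
3782 = 3·1217 + 131
1217 = 9·131 + 38
131 = 3·38 + 17
38 = 2·17 + 4
17 = 4·4 + 1
4 = 4·1 + 0
Back-substitute:
1 = 17 − 4·4
1 = −4·38 + 9·17
1 = 9·131 − 31·38
1 = −31·1217 + 288·131
1 = 288·3782 − 895·1217
So 1217·(-895) ≡ 1 (mod 3782), i.e. 1217⁻¹ ≡ 2887.
Then x ≡ 2887·794 ≡ 386 (mod 3782); the smallest non-negative solution is x = 386.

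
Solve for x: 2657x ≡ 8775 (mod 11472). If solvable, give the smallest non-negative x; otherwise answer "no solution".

3207

First find gcd(2657, 11472):
11472 = 4·2657 + 844
2657 = 3·844 + 125
844 = 6·125 + 94
125 = 1·94 + 31
94 = 3·31 + 1
31 = 31·1 + 0
gcd = 1, so a unique solution mod 11472 exists.
Back-substitute for the Bézout coefficients:
1 = 94 − 3·31
1 = −3·125 + 4·94
1 = 4·844 − 27·125
1 = −27·2657 + 85·844
1 = 85·11472 − 367·2657
So 2657·(-367) ≡ 1 (mod 11472), giving 2657⁻¹ ≡ 11105.
x ≡ 2657⁻¹·8775 ≡ 11105·8775 ≡ 3207 (mod 11472).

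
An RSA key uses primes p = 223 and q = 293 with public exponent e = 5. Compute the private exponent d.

12965

φ(n) = (p−1)(q−1) = 222·292 = 64824.
Need d with 5·d ≡ 1 (mod 64824). Apply the extended Euclidean algorithm:
64824 = 12964*5 + 4
5 = 1*4 + 1
4 = 4*1 + 0
Back-substitute:
1 = 5 − 4
1 = −64824 + 12965·5
So 5·12965 ≡ 1 (mod 64824), hence d = 12965.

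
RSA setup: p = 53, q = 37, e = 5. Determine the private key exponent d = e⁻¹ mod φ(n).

φ(n) = (p−1)(q−1) = 52·36 = 1872.
Need d with 5·d ≡ 1 (mod 1872). Apply the extended Euclidean algorithm:
1872 = 374·5 + 2
5 = 2·2 + 1
2 = 2·1 + 0
Back-substitute:
1 = 5 − 2·2
1 = −2·1872 + 749·5
So 5·749 ≡ 1 (mod 1872), hence d = 749.

749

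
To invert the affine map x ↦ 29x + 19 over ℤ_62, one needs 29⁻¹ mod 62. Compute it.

15

Apply the Euclidean algorithm to 62 and 29:
62 = 2×29 + 4
29 = 7×4 + 1
4 = 4×1 + 0
The gcd is 1. Working backward:
1 = 29 − 7·4
1 = −7·62 + 15·29
So 29·15 ≡ 1 (mod 62).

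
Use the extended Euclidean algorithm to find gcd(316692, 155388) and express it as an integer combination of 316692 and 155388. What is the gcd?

12

Euclidean algorithm:
316692 = 2*155388 + 5916
155388 = 26*5916 + 1572
5916 = 3*1572 + 1200
1572 = 1*1200 + 372
1200 = 3*372 + 84
372 = 4*84 + 36
84 = 2*36 + 12
36 = 3*12 + 0
gcd(316692, 155388) = 12.
Express as a combination:
12 = 84 − 2·36
12 = −2·372 + 9·84
12 = 9·1200 − 29·372
12 = −29·1572 + 38·1200
12 = 38·5916 − 143·1572
12 = −143·155388 + 3756·5916
12 = 3756·316692 − 7655·155388
So 12 = (3756)·316692 + (-7655)·155388.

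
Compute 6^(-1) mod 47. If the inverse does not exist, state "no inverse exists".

Apply the Euclidean algorithm to 47 and 6:
47 = 7×6 + 5
6 = 1×5 + 1
5 = 5×1 + 0
Since gcd(6, 47) = 1, back-substitute to write 1 as a combination:
1 = 6 − 5
1 = −47 + 8·6
So 6·8 ≡ 1 (mod 47).

8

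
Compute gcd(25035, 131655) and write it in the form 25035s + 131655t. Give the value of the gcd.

Euclidean algorithm:
131655 = 5×25035 + 6480
25035 = 3×6480 + 5595
6480 = 1×5595 + 885
5595 = 6×885 + 285
885 = 3×285 + 30
285 = 9×30 + 15
30 = 2×15 + 0
gcd(25035, 131655) = 15.
Working backward:
15 = 285 − 9·30
15 = −9·885 + 28·285
15 = 28·5595 − 177·885
15 = −177·6480 + 205·5595
15 = 205·25035 − 792·6480
15 = −792·131655 + 4165·25035
So 15 = (-792)·131655 + (4165)·25035.

15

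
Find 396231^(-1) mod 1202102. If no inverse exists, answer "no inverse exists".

no inverse exists

Compute gcd(396231, 1202102):
1202102 = 3*396231 + 13409
396231 = 29*13409 + 7370
13409 = 1*7370 + 6039
7370 = 1*6039 + 1331
6039 = 4*1331 + 715
1331 = 1*715 + 616
715 = 1*616 + 99
616 = 6*99 + 22
99 = 4*22 + 11
22 = 2*11 + 0
The gcd is 11, not 1, hence no inverse exists.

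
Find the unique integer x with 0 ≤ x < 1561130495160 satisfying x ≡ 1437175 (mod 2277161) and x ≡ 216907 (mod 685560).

Write x = 1437175 + 2277161·k. Then 2277161·k ≡ 216907 − 1437175 ≡ 150852 (mod 685560).
Need 2277161⁻¹ mod 685560. Extended Euclid on (685560, 220481):
685560 = 3·220481 + 24117
220481 = 9·24117 + 3428
24117 = 7·3428 + 121
3428 = 28·121 + 40
121 = 3·40 + 1
40 = 40·1 + 0
Back-substitute:
1 = 121 − 3·40
1 = −3·3428 + 85·121
1 = 85·24117 − 598·3428
1 = −598·220481 + 5467·24117
1 = 5467·685560 − 16999·220481
2277161⁻¹ ≡ 668561 (mod 685560), so k ≡ 668561·150852 ≡ 346812 (mod 685560).
x = 1437175 + 2277161·346812 = 789748197907.

789748197907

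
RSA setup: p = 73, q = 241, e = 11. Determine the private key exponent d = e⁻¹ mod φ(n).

1571

φ(n) = (p−1)(q−1) = 72·240 = 17280.
Need d with 11·d ≡ 1 (mod 17280). Apply the extended Euclidean algorithm:
17280 = 1570×11 + 10
11 = 1×10 + 1
10 = 10×1 + 0
Back-substitute:
1 = 11 − 10
1 = −17280 + 1571·11
So 11·1571 ≡ 1 (mod 17280), hence d = 1571.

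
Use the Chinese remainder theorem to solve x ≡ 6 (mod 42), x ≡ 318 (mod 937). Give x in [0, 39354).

17184

Write x = 6 + 42·k. Then 42·k ≡ 318 − 6 ≡ 312 (mod 937).
Need 42⁻¹ mod 937. Extended Euclid on (937, 42):
937 = 22*42 + 13
42 = 3*13 + 3
13 = 4*3 + 1
3 = 3*1 + 0
Back-substitute:
1 = 13 − 4·3
1 = −4·42 + 13·13
1 = 13·937 − 290·42
42⁻¹ ≡ 647 (mod 937), so k ≡ 647·312 ≡ 409 (mod 937).
x = 6 + 42·409 = 17184.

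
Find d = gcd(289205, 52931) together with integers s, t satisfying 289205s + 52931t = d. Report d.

Euclidean algorithm:
289205 = 5×52931 + 24550
52931 = 2×24550 + 3831
24550 = 6×3831 + 1564
3831 = 2×1564 + 703
1564 = 2×703 + 158
703 = 4×158 + 71
158 = 2×71 + 16
71 = 4×16 + 7
16 = 2×7 + 2
7 = 3×2 + 1
2 = 2×1 + 0
gcd(289205, 52931) = 1.
Express as a combination:
1 = 7 − 3·2
1 = −3·16 + 7·7
1 = 7·71 − 31·16
1 = −31·158 + 69·71
1 = 69·703 − 307·158
1 = −307·1564 + 683·703
1 = 683·3831 − 1673·1564
1 = −1673·24550 + 10721·3831
1 = 10721·52931 − 23115·24550
1 = −23115·289205 + 126296·52931
So 1 = (-23115)·289205 + (126296)·52931.

1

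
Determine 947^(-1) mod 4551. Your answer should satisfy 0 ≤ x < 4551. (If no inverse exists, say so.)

Apply the Euclidean algorithm to 4551 and 947:
4551 = 4·947 + 763
947 = 1·763 + 184
763 = 4·184 + 27
184 = 6·27 + 22
27 = 1·22 + 5
22 = 4·5 + 2
5 = 2·2 + 1
2 = 2·1 + 0
Since gcd(947, 4551) = 1, back-substitute to write 1 as a combination:
1 = 5 − 2·2
1 = −2·22 + 9·5
1 = 9·27 − 11·22
1 = −11·184 + 75·27
1 = 75·763 − 311·184
1 = −311·947 + 386·763
1 = 386·4551 − 1855·947
Hence 947⁻¹ ≡ -1855 ≡ 2696 (mod 4551).

2696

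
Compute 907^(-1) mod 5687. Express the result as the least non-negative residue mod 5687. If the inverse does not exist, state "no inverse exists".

Apply the Euclidean algorithm to 5687 and 907:
5687 = 6*907 + 245
907 = 3*245 + 172
245 = 1*172 + 73
172 = 2*73 + 26
73 = 2*26 + 21
26 = 1*21 + 5
21 = 4*5 + 1
5 = 5*1 + 0
Since gcd(907, 5687) = 1, back-substitute to write 1 as a combination:
1 = 21 − 4·5
1 = −4·26 + 5·21
1 = 5·73 − 14·26
1 = −14·172 + 33·73
1 = 33·245 − 47·172
1 = −47·907 + 174·245
1 = 174·5687 − 1091·907
So 907·(-1091) ≡ 1 (mod 5687), and -1091 ≡ 4596 (mod 5687).

4596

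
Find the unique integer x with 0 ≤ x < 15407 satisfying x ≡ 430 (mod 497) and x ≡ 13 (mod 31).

8879

Write x = 430 + 497·k. Then 497·k ≡ 13 − 430 ≡ 17 (mod 31).
Need 497⁻¹ mod 31. Extended Euclid on (31, 1):
31 = 31·1 + 0
497⁻¹ ≡ 1 (mod 31), so k ≡ 1·17 ≡ 17 (mod 31).
x = 430 + 497·17 = 8879.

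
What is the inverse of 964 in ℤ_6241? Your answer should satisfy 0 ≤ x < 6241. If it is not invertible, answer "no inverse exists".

Extended Euclidean algorithm:
6241 = 6×964 + 457
964 = 2×457 + 50
457 = 9×50 + 7
50 = 7×7 + 1
7 = 7×1 + 0
Since gcd(964, 6241) = 1, back-substitute to write 1 as a combination:
1 = 50 − 7·7
1 = −7·457 + 64·50
1 = 64·964 − 135·457
1 = −135·6241 + 874·964
So 964·874 ≡ 1 (mod 6241).

874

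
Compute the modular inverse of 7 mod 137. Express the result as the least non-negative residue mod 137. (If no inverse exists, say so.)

Run Euclid on (137, 7):
137 = 19*7 + 4
7 = 1*4 + 3
4 = 1*3 + 1
3 = 3*1 + 0
The gcd is 1. Working backward:
1 = 4 − 3
1 = −7 + 2·4
1 = 2·137 − 39·7
So 7·(-39) ≡ 1 (mod 137), and -39 ≡ 98 (mod 137).

98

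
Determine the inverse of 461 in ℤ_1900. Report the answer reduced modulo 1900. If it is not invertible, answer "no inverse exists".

441

gcd(1900, 461) by repeated division:
1900 = 4*461 + 56
461 = 8*56 + 13
56 = 4*13 + 4
13 = 3*4 + 1
4 = 4*1 + 0
Since gcd(461, 1900) = 1, back-substitute to write 1 as a combination:
1 = 13 − 3·4
1 = −3·56 + 13·13
1 = 13·461 − 107·56
1 = −107·1900 + 441·461
So 461·441 ≡ 1 (mod 1900).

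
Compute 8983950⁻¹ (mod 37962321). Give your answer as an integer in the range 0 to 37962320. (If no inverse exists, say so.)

Compute gcd(8983950, 37962321):
37962321 = 4*8983950 + 2026521
8983950 = 4*2026521 + 877866
2026521 = 2*877866 + 270789
877866 = 3*270789 + 65499
270789 = 4*65499 + 8793
65499 = 7*8793 + 3948
8793 = 2*3948 + 897
3948 = 4*897 + 360
897 = 2*360 + 177
360 = 2*177 + 6
177 = 29*6 + 3
6 = 2*3 + 0
The gcd is 3, not 1, hence no inverse exists.

no inverse exists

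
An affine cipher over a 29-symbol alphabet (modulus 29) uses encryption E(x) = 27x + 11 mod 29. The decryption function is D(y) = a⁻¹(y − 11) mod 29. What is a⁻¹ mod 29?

14

Extended Euclidean algorithm:
29 = 1*27 + 2
27 = 13*2 + 1
2 = 2*1 + 0
The gcd is 1. Working backward:
1 = 27 − 13·2
1 = −13·29 + 14·27
So 27·14 ≡ 1 (mod 29).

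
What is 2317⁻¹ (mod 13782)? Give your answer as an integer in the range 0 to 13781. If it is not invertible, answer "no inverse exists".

Run Euclid on (13782, 2317):
13782 = 5×2317 + 2197
2317 = 1×2197 + 120
2197 = 18×120 + 37
120 = 3×37 + 9
37 = 4×9 + 1
9 = 9×1 + 0
The gcd is 1. Working backward:
1 = 37 − 4·9
1 = −4·120 + 13·37
1 = 13·2197 − 238·120
1 = −238·2317 + 251·2197
1 = 251·13782 − 1493·2317
So 2317·(-1493) ≡ 1 (mod 13782), and -1493 ≡ 12289 (mod 13782).

12289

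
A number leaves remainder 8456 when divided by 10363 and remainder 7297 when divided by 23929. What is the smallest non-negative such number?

35087211

Write x = 8456 + 10363·k. Then 10363·k ≡ 7297 − 8456 ≡ 22770 (mod 23929).
Need 10363⁻¹ mod 23929. Extended Euclid on (23929, 10363):
23929 = 2*10363 + 3203
10363 = 3*3203 + 754
3203 = 4*754 + 187
754 = 4*187 + 6
187 = 31*6 + 1
6 = 6*1 + 0
Back-substitute:
1 = 187 − 31·6
1 = −31·754 + 125·187
1 = 125·3203 − 531·754
1 = −531·10363 + 1718·3203
1 = 1718·23929 − 3967·10363
10363⁻¹ ≡ 19962 (mod 23929), so k ≡ 19962·22770 ≡ 3385 (mod 23929).
x = 8456 + 10363·3385 = 35087211.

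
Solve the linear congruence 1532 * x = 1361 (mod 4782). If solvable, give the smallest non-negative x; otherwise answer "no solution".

gcd(1532, 4782):
4782 = 3·1532 + 186
1532 = 8·186 + 44
186 = 4·44 + 10
44 = 4·10 + 4
10 = 2·4 + 2
4 = 2·2 + 0
gcd = 2, but 2 ∤ 1361, so the congruence has no solution.

no solution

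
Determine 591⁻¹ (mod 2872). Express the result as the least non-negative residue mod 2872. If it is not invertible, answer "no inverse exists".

Extended Euclidean algorithm:
2872 = 4·591 + 508
591 = 1·508 + 83
508 = 6·83 + 10
83 = 8·10 + 3
10 = 3·3 + 1
3 = 3·1 + 0
Since gcd(591, 2872) = 1, back-substitute to write 1 as a combination:
1 = 10 − 3·3
1 = −3·83 + 25·10
1 = 25·508 − 153·83
1 = −153·591 + 178·508
1 = 178·2872 − 865·591
So 591·(-865) ≡ 1 (mod 2872), and -865 ≡ 2007 (mod 2872).

2007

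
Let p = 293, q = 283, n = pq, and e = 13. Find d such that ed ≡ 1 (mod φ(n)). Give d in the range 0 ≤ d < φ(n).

38005

φ(n) = (p−1)(q−1) = 292·282 = 82344.
Need d with 13·d ≡ 1 (mod 82344). Apply the extended Euclidean algorithm:
82344 = 6334*13 + 2
13 = 6*2 + 1
2 = 2*1 + 0
Back-substitute:
1 = 13 − 6·2
1 = −6·82344 + 38005·13
So 13·38005 ≡ 1 (mod 82344), hence d = 38005.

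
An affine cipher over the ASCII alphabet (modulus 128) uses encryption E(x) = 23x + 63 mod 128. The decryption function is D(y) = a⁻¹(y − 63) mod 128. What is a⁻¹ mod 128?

39

Extended Euclidean algorithm:
128 = 5*23 + 13
23 = 1*13 + 10
13 = 1*10 + 3
10 = 3*3 + 1
3 = 3*1 + 0
Since gcd(23, 128) = 1, back-substitute to write 1 as a combination:
1 = 10 − 3·3
1 = −3·13 + 4·10
1 = 4·23 − 7·13
1 = −7·128 + 39·23
So 23·39 ≡ 1 (mod 128).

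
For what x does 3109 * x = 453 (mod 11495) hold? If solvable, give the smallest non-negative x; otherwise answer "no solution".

First find gcd(3109, 11495):
11495 = 3×3109 + 2168
3109 = 1×2168 + 941
2168 = 2×941 + 286
941 = 3×286 + 83
286 = 3×83 + 37
83 = 2×37 + 9
37 = 4×9 + 1
9 = 9×1 + 0
gcd = 1, so a unique solution mod 11495 exists.
Back-substitute for the Bézout coefficients:
1 = 37 − 4·9
1 = −4·83 + 9·37
1 = 9·286 − 31·83
1 = −31·941 + 102·286
1 = 102·2168 − 235·941
1 = −235·3109 + 337·2168
1 = 337·11495 − 1246·3109
So 3109·(-1246) ≡ 1 (mod 11495), giving 3109⁻¹ ≡ 10249.
x ≡ 3109⁻¹·453 ≡ 10249·453 ≡ 10312 (mod 11495).

10312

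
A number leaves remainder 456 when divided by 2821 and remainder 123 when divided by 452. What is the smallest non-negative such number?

155611

Write x = 456 + 2821·k. Then 2821·k ≡ 123 − 456 ≡ 119 (mod 452).
Need 2821⁻¹ mod 452. Extended Euclid on (452, 109):
452 = 4×109 + 16
109 = 6×16 + 13
16 = 1×13 + 3
13 = 4×3 + 1
3 = 3×1 + 0
Back-substitute:
1 = 13 − 4·3
1 = −4·16 + 5·13
1 = 5·109 − 34·16
1 = −34·452 + 141·109
2821⁻¹ ≡ 141 (mod 452), so k ≡ 141·119 ≡ 55 (mod 452).
x = 456 + 2821·55 = 155611.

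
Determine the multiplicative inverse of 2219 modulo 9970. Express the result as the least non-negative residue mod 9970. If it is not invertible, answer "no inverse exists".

Run Euclid on (9970, 2219):
9970 = 4·2219 + 1094
2219 = 2·1094 + 31
1094 = 35·31 + 9
31 = 3·9 + 4
9 = 2·4 + 1
4 = 4·1 + 0
The gcd is 1. Working backward:
1 = 9 − 2·4
1 = −2·31 + 7·9
1 = 7·1094 − 247·31
1 = −247·2219 + 501·1094
1 = 501·9970 − 2251·2219
So 2219·(-2251) ≡ 1 (mod 9970), and -2251 ≡ 7719 (mod 9970).

7719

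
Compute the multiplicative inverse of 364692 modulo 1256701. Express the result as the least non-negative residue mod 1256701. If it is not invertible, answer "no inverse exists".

684109

Run Euclid on (1256701, 364692):
1256701 = 3×364692 + 162625
364692 = 2×162625 + 39442
162625 = 4×39442 + 4857
39442 = 8×4857 + 586
4857 = 8×586 + 169
586 = 3×169 + 79
169 = 2×79 + 11
79 = 7×11 + 2
11 = 5×2 + 1
2 = 2×1 + 0
Since gcd(364692, 1256701) = 1, back-substitute to write 1 as a combination:
1 = 11 − 5·2
1 = −5·79 + 36·11
1 = 36·169 − 77·79
1 = −77·586 + 267·169
1 = 267·4857 − 2213·586
1 = −2213·39442 + 17971·4857
1 = 17971·162625 − 74097·39442
1 = −74097·364692 + 166165·162625
1 = 166165·1256701 − 572592·364692
Hence 364692⁻¹ ≡ -572592 ≡ 684109 (mod 1256701).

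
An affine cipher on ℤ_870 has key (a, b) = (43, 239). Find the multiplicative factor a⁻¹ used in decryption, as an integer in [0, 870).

Run Euclid on (870, 43):
870 = 20*43 + 10
43 = 4*10 + 3
10 = 3*3 + 1
3 = 3*1 + 0
gcd = 1, so the inverse exists. Back-substitute:
1 = 10 − 3·3
1 = −3·43 + 13·10
1 = 13·870 − 263·43
Thus 43·(-263) ≡ 1 (mod 870); reducing, -263 mod 870 = 607.

607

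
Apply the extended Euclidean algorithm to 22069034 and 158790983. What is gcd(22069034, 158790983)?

13

Repeated division:
158790983 = 7·22069034 + 4307745
22069034 = 5·4307745 + 530309
4307745 = 8·530309 + 65273
530309 = 8·65273 + 8125
65273 = 8·8125 + 273
8125 = 29·273 + 208
273 = 1·208 + 65
208 = 3·65 + 13
65 = 5·13 + 0
gcd(22069034, 158790983) = 13.
Working backward:
13 = 208 − 3·65
13 = −3·273 + 4·208
13 = 4·8125 − 119·273
13 = −119·65273 + 956·8125
13 = 956·530309 − 7767·65273
13 = −7767·4307745 + 63092·530309
13 = 63092·22069034 − 323227·4307745
13 = −323227·158790983 + 2325681·22069034
So 13 = (-323227)·158790983 + (2325681)·22069034.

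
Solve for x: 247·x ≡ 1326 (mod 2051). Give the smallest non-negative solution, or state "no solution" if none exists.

761

First find gcd(247, 2051):
2051 = 8·247 + 75
247 = 3·75 + 22
75 = 3·22 + 9
22 = 2·9 + 4
9 = 2·4 + 1
4 = 4·1 + 0
gcd = 1, so a unique solution mod 2051 exists.
Back-substitute for the Bézout coefficients:
1 = 9 − 2·4
1 = −2·22 + 5·9
1 = 5·75 − 17·22
1 = −17·247 + 56·75
1 = 56·2051 − 465·247
So 247·(-465) ≡ 1 (mod 2051), giving 247⁻¹ ≡ 1586.
x ≡ 247⁻¹·1326 ≡ 1586·1326 ≡ 761 (mod 2051).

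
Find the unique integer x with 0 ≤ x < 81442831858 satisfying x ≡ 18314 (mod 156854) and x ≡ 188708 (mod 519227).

Write x = 18314 + 156854·k. Then 156854·k ≡ 188708 − 18314 ≡ 170394 (mod 519227).
Need 156854⁻¹ mod 519227. Extended Euclid on (519227, 156854):
519227 = 3*156854 + 48665
156854 = 3*48665 + 10859
48665 = 4*10859 + 5229
10859 = 2*5229 + 401
5229 = 13*401 + 16
401 = 25*16 + 1
16 = 16*1 + 0
Back-substitute:
1 = 401 − 25·16
1 = −25·5229 + 326·401
1 = 326·10859 − 677·5229
1 = −677·48665 + 3034·10859
1 = 3034·156854 − 9779·48665
1 = −9779·519227 + 32371·156854
156854⁻¹ ≡ 32371 (mod 519227), so k ≡ 32371·170394 ≡ 75753 (mod 519227).
x = 18314 + 156854·75753 = 11882179376.

11882179376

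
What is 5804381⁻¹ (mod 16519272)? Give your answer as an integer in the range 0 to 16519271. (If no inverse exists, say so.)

Euclidean algorithm on 16519272, 5804381:
16519272 = 2*5804381 + 4910510
5804381 = 1*4910510 + 893871
4910510 = 5*893871 + 441155
893871 = 2*441155 + 11561
441155 = 38*11561 + 1837
11561 = 6*1837 + 539
1837 = 3*539 + 220
539 = 2*220 + 99
220 = 2*99 + 22
99 = 4*22 + 11
22 = 2*11 + 0
Since gcd = 11 > 1, 5804381 is not a unit mod 16519272.

no inverse exists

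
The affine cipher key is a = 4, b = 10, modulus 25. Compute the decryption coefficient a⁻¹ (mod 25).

Apply the Euclidean algorithm to 25 and 4:
25 = 6·4 + 1
4 = 4·1 + 0
Since gcd(4, 25) = 1, back-substitute to write 1 as a combination:
1 = 25 − 6·4
So 4·(-6) ≡ 1 (mod 25), and -6 ≡ 19 (mod 25).

19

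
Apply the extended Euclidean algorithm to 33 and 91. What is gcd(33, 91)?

1

Apply Euclid's algorithm to 91 and 33:
91 = 2×33 + 25
33 = 1×25 + 8
25 = 3×8 + 1
8 = 8×1 + 0
gcd(33, 91) = 1.
Working backward:
1 = 25 − 3·8
1 = −3·33 + 4·25
1 = 4·91 − 11·33
So 1 = (4)·91 + (-11)·33.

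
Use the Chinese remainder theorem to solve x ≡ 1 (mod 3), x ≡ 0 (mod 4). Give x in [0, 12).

4

Write x = 1 + 3·k. Then 3·k ≡ 0 − 1 ≡ 3 (mod 4).
Need 3⁻¹ mod 4. Extended Euclid on (4, 3):
4 = 1*3 + 1
3 = 3*1 + 0
Back-substitute:
1 = 4 − 3
3⁻¹ ≡ 3 (mod 4), so k ≡ 3·3 ≡ 1 (mod 4).
x = 1 + 3·1 = 4.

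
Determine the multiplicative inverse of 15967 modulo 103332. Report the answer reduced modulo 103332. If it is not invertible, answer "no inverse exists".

Run Euclid on (103332, 15967):
103332 = 6·15967 + 7530
15967 = 2·7530 + 907
7530 = 8·907 + 274
907 = 3·274 + 85
274 = 3·85 + 19
85 = 4·19 + 9
19 = 2·9 + 1
9 = 9·1 + 0
Since gcd(15967, 103332) = 1, back-substitute to write 1 as a combination:
1 = 19 − 2·9
1 = −2·85 + 9·19
1 = 9·274 − 29·85
1 = −29·907 + 96·274
1 = 96·7530 − 797·907
1 = −797·15967 + 1690·7530
1 = 1690·103332 − 10937·15967
So 15967·(-10937) ≡ 1 (mod 103332), and -10937 ≡ 92395 (mod 103332).

92395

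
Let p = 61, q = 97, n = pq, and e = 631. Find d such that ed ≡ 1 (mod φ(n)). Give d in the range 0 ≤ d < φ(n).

1351

φ(n) = (p−1)(q−1) = 60·96 = 5760.
Need d with 631·d ≡ 1 (mod 5760). Apply the extended Euclidean algorithm:
5760 = 9×631 + 81
631 = 7×81 + 64
81 = 1×64 + 17
64 = 3×17 + 13
17 = 1×13 + 4
13 = 3×4 + 1
4 = 4×1 + 0
Back-substitute:
1 = 13 − 3·4
1 = −3·17 + 4·13
1 = 4·64 − 15·17
1 = −15·81 + 19·64
1 = 19·631 − 148·81
1 = −148·5760 + 1351·631
So 631·1351 ≡ 1 (mod 5760), hence d = 1351.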